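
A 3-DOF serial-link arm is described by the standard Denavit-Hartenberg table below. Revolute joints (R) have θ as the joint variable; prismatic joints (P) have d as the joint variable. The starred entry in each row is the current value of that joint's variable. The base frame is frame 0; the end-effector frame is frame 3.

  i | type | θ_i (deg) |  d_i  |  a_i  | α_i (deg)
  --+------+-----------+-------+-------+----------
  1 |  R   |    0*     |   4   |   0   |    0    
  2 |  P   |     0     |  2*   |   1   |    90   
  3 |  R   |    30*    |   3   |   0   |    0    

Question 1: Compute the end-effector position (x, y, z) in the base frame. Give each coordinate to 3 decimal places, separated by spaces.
1.000 -3.000 6.000

after link 1: o_1 = (0.0000, 0.0000, 4.0000)
after link 2: o_2 = (1.0000, 0.0000, 6.0000)
after link 3: o_3 = (1.0000, -3.0000, 6.0000)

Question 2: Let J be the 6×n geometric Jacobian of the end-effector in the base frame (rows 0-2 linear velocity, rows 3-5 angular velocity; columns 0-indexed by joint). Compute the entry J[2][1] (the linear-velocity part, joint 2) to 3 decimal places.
1.000

prismatic axis z_1 = (0.0000,0.0000,1.0000)
J_v[:, 1] = z_1; J_ω[:, 1] = (0,0,0)
entry J[2][1] = 1.0000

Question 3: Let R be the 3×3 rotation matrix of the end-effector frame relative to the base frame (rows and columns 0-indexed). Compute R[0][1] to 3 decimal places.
End-effector y-axis (col 1 of R) = (-0.5000,0.0000,0.8660)
R[0][1] = -0.5000

-0.500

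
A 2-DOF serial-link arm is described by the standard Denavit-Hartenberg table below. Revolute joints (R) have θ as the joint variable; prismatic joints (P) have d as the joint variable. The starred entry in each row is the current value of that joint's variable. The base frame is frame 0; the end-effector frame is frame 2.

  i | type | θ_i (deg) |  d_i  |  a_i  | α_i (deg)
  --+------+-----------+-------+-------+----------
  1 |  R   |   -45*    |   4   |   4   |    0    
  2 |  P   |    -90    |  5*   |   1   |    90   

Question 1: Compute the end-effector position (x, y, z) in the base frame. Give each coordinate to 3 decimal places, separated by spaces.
2.121 -3.536 9.000

after link 1: o_1 = (2.8284, -2.8284, 4.0000)
after link 2: o_2 = (2.1213, -3.5355, 9.0000)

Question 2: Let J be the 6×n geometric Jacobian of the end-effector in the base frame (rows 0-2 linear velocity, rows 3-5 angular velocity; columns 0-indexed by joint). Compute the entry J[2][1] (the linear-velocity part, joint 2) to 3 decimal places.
1.000

prismatic axis z_1 = (0.0000,0.0000,1.0000)
J_v[:, 1] = z_1; J_ω[:, 1] = (0,0,0)
entry J[2][1] = 1.0000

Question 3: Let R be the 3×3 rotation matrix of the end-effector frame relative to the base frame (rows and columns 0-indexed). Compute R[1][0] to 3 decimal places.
-0.707

End-effector x-axis (col 0 of R) = (-0.7071,-0.7071,0.0000)
R[1][0] = -0.7071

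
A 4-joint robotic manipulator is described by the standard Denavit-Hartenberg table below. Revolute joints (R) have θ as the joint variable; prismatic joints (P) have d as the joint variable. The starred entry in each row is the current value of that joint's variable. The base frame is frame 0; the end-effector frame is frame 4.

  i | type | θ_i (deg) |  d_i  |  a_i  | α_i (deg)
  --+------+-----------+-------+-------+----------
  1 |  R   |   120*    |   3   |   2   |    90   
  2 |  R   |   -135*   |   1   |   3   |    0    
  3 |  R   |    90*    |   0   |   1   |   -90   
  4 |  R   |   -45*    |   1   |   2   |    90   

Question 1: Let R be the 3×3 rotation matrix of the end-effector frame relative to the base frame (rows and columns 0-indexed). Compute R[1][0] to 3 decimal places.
End-effector x-axis (col 0 of R) = (0.3624,0.7866,-0.5000)
R[1][0] = 0.7866

0.787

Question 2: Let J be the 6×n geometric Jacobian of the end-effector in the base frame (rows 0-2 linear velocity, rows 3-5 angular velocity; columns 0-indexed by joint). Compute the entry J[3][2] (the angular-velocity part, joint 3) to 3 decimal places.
0.866

axis z_2 = (0.8660,0.5000,0.0000); lever o_n−o_2 = (0.0176,2.7979,-1.0000)
cross product → J_v[:, 2] = (-0.5000,0.8660,2.4142)
J_ω[:, 2] = z_2
entry J[3][2] = 0.8660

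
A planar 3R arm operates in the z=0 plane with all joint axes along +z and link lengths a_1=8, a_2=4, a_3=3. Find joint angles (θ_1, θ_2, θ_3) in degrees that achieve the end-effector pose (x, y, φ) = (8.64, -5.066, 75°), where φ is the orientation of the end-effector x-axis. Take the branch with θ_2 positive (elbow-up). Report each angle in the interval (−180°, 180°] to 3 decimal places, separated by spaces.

-60.001 44.997 90.004

wrist centre = target − a_3·(cos φ, sin φ) = (7.8635, -7.9638)
cos θ_2 = (125.2571−8²−4²)/(2·8·4) = 0.7071; θ_2 = 44.9972° (elbow-up)
β = atan2(-7.9638,7.8635) = -45.3629°; ψ = atan2(2.8283,10.8286) = 14.6379°
θ_1 = β − ψ = -60.0008°
θ_3 = φ − θ_1 − θ_2 = 90.0036° (wrapped to (-180°,180°])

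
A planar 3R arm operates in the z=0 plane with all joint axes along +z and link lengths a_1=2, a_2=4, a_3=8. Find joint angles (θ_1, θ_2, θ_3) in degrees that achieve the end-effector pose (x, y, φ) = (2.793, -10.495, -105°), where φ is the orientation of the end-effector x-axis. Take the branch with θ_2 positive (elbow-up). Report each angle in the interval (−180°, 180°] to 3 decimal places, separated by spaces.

wrist centre = target − a_3·(cos φ, sin φ) = (4.8636, -2.7676)
cos θ_2 = (31.3137−2²−4²)/(2·2·4) = 0.7071; θ_2 = 45.0000° (elbow-up)
β = atan2(-2.7676,4.8636) = -29.6419°; ψ = atan2(2.8284,4.8284) = 30.3612°
θ_1 = β − ψ = -60.0031°
θ_3 = φ − θ_1 − θ_2 = -89.9969° (wrapped to (-180°,180°])

-60.003 45.000 -89.997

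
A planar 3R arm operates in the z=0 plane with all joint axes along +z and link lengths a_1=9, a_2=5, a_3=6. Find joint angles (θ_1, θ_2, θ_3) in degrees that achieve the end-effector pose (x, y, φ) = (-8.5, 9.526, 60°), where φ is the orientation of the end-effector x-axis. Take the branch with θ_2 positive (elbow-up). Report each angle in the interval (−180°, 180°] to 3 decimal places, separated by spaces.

wrist centre = target − a_3·(cos φ, sin φ) = (-11.5000, 4.3298)
cos θ_2 = (150.9976−9²−5²)/(2·9·5) = 0.5000; θ_2 = 60.0018° (elbow-up)
β = atan2(4.3298,-11.5000) = 159.3682°; ψ = atan2(4.3302,11.4999) = 20.6336°
θ_1 = β − ψ = 138.7347°
θ_3 = φ − θ_1 − θ_2 = -138.7364° (wrapped to (-180°,180°])

138.735 60.002 -138.736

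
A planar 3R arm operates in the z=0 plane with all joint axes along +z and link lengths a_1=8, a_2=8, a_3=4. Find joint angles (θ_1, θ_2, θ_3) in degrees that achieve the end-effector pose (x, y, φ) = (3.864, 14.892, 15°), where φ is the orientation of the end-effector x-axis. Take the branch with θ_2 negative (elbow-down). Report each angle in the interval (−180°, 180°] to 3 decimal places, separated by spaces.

wrist centre = target − a_3·(cos φ, sin φ) = (0.0003, 13.8567)
cos θ_2 = (192.0088−8²−8²)/(2·8·8) = 0.5001; θ_2 = -59.9955° (elbow-down)
β = atan2(13.8567,0.0003) = 89.9988°; ψ = atan2(-6.9279,12.0005) = -29.9977°
θ_1 = β − ψ = 119.9965°
θ_3 = φ − θ_1 − θ_2 = -45.0010° (wrapped to (-180°,180°])

119.997 -59.995 -45.001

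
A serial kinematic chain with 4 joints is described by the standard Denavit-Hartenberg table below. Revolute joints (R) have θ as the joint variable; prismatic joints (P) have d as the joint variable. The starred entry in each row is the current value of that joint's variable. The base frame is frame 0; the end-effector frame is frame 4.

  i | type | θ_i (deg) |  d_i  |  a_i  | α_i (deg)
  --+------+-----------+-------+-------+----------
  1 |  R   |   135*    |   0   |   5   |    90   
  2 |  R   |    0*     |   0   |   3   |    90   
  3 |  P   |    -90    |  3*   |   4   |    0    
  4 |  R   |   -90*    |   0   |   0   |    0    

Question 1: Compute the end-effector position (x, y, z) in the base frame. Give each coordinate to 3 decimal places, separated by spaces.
-8.485 2.828 -3.000

after link 1: o_1 = (-3.5355, 3.5355, 0.0000)
after link 2: o_2 = (-5.6569, 5.6569, 0.0000)
after link 3: o_3 = (-8.4853, 2.8284, -3.0000)
after link 4: o_4 = (-8.4853, 2.8284, -3.0000)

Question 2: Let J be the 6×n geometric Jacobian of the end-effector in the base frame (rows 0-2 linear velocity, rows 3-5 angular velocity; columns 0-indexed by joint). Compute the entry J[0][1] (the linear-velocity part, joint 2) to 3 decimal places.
axis z_1 = (0.7071,0.7071,0.0000); lever o_n−o_1 = (-4.9497,-0.7071,-3.0000)
cross product → J_v[:, 1] = (-2.1213,2.1213,3.0000)
J_ω[:, 1] = z_1
entry J[0][1] = -2.1213

-2.121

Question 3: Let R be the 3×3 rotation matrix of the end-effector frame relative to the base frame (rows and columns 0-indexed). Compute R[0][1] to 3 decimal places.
-0.707

End-effector y-axis (col 1 of R) = (-0.7071,-0.7071,-0.0000)
R[0][1] = -0.7071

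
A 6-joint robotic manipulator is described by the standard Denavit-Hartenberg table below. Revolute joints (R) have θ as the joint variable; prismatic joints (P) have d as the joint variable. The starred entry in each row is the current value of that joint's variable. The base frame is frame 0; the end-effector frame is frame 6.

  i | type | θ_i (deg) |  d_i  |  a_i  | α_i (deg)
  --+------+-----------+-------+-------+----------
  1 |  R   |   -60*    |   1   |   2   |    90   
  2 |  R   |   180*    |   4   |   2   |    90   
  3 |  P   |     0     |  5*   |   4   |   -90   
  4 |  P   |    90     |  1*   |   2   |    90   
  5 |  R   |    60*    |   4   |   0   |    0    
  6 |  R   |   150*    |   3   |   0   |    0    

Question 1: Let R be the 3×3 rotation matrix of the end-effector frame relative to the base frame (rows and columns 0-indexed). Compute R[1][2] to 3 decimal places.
End-effector z-axis (col 2 of R) = (-0.5000,0.8660,0.0000)
R[1][2] = 0.8660

0.866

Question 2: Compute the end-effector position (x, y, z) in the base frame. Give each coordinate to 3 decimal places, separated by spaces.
after link 1: o_1 = (1.0000, -1.7321, 1.0000)
after link 2: o_2 = (-3.4641, -2.0000, 1.0000)
after link 3: o_3 = (-5.4641, 1.4641, 6.0000)
after link 4: o_4 = (-6.3301, 0.9641, 4.0000)
after link 5: o_5 = (-8.3301, 4.4282, 4.0000)
after link 6: o_6 = (-9.8301, 7.0263, 4.0000)

-9.830 7.026 4.000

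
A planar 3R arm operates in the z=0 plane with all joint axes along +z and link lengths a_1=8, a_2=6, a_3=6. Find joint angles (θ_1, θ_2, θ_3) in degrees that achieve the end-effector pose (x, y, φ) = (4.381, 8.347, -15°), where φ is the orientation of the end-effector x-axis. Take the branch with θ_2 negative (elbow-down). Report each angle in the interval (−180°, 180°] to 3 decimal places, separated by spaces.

135.000 -89.994 -60.005

wrist centre = target − a_3·(cos φ, sin φ) = (-1.4146, 9.8999)
cos θ_2 = (100.0093−8²−6²)/(2·8·6) = 0.0001; θ_2 = -89.9945° (elbow-down)
β = atan2(9.8999,-1.4146) = 98.1317°; ψ = atan2(-6.0000,8.0006) = -36.8679°
θ_1 = β − ψ = 134.9996°
θ_3 = φ − θ_1 − θ_2 = -60.0051° (wrapped to (-180°,180°])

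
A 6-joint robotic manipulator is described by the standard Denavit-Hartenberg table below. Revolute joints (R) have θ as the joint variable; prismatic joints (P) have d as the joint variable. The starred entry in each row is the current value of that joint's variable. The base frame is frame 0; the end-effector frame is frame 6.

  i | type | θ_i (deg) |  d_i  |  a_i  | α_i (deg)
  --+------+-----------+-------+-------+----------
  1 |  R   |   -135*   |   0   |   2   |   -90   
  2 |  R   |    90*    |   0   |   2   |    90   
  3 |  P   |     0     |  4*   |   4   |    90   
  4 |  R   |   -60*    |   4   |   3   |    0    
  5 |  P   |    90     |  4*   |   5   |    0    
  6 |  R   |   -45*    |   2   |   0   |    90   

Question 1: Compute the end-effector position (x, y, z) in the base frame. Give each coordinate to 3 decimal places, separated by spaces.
-11.244 2.898 -11.830

after link 1: o_1 = (-1.4142, -1.4142, 0.0000)
after link 2: o_2 = (-1.4142, -1.4142, -2.0000)
after link 3: o_3 = (-4.2426, -4.2426, -6.0000)
after link 4: o_4 = (-5.2340, 0.4229, -7.5000)
after link 5: o_5 = (-9.8301, 1.4836, -11.8301)
after link 6: o_6 = (-11.2444, 2.8978, -11.8301)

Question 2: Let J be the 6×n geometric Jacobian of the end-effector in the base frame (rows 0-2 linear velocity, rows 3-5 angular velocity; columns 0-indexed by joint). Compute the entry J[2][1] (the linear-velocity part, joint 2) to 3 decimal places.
axis z_1 = (0.7071,-0.7071,0.0000); lever o_n−o_1 = (-9.8301,4.3120,-11.8301)
cross product → J_v[:, 1] = (8.3652,8.3652,-3.9019)
J_ω[:, 1] = z_1
entry J[2][1] = -3.9019

-3.902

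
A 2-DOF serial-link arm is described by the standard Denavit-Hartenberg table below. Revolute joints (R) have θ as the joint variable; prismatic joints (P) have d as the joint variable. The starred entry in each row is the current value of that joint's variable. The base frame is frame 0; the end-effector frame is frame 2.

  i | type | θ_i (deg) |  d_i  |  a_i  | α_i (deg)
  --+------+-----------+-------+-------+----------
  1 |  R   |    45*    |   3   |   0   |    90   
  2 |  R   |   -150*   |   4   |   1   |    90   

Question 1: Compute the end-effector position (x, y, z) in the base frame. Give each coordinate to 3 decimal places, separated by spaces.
after link 1: o_1 = (0.0000, 0.0000, 3.0000)
after link 2: o_2 = (2.2161, -3.4408, 2.5000)

2.216 -3.441 2.500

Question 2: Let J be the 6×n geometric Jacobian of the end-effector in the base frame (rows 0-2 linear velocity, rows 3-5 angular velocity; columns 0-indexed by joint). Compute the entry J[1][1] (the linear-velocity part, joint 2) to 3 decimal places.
axis z_1 = (0.7071,-0.7071,0.0000); lever o_n−o_1 = (2.2161,-3.4408,-0.5000)
cross product → J_v[:, 1] = (0.3536,0.3536,-0.8660)
J_ω[:, 1] = z_1
entry J[1][1] = 0.3536

0.354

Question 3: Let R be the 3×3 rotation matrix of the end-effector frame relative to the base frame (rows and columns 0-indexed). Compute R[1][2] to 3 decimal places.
-0.354

End-effector z-axis (col 2 of R) = (-0.3536,-0.3536,0.8660)
R[1][2] = -0.3536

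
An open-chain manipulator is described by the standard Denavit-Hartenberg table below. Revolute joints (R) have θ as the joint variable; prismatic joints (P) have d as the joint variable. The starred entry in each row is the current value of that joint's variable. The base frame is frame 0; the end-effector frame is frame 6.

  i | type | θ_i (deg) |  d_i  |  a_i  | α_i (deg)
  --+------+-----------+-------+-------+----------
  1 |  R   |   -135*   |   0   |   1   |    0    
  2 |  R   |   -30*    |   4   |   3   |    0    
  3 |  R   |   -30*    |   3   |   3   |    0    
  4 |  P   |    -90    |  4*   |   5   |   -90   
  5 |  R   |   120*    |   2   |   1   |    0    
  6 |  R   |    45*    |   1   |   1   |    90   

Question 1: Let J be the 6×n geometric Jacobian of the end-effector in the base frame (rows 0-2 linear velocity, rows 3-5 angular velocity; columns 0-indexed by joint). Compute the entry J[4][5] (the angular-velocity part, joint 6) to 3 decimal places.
axis z_5 = (-0.9659,0.2588,0.0000); lever o_n−o_5 = (-1.2159,-0.6742,-0.2588)
cross product → J_v[:, 5] = (-0.0670,-0.2500,0.9659)
J_ω[:, 5] = z_5
entry J[4][5] = 0.2588

0.259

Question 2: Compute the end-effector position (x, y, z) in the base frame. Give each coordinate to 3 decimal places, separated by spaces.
-8.486 3.483 9.875

after link 1: o_1 = (-0.7071, -0.7071, 0.0000)
after link 2: o_2 = (-3.6049, -1.4836, 4.0000)
after link 3: o_3 = (-6.5027, -0.7071, 7.0000)
after link 4: o_4 = (-5.2086, 4.1225, 11.0000)
after link 5: o_5 = (-7.2698, 4.1572, 10.1340)
after link 6: o_6 = (-8.4858, 3.4830, 9.8752)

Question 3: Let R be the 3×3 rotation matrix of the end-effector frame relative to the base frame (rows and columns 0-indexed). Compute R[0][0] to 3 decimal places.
End-effector x-axis (col 0 of R) = (-0.2500,-0.9330,-0.2588)
R[0][0] = -0.2500

-0.250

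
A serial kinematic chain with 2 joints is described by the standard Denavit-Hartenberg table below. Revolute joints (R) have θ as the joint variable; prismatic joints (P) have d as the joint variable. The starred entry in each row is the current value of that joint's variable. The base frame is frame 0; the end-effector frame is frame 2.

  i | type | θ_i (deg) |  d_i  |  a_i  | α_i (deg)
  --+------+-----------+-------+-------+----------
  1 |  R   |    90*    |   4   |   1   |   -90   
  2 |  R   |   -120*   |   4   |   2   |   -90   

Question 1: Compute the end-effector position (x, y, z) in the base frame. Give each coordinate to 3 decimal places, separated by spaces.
-4.000 0.000 5.732

after link 1: o_1 = (0.0000, 1.0000, 4.0000)
after link 2: o_2 = (-4.0000, 0.0000, 5.7321)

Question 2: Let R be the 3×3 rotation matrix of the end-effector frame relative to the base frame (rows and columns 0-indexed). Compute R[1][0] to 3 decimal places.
End-effector x-axis (col 0 of R) = (0.0000,-0.5000,0.8660)
R[1][0] = -0.5000

-0.500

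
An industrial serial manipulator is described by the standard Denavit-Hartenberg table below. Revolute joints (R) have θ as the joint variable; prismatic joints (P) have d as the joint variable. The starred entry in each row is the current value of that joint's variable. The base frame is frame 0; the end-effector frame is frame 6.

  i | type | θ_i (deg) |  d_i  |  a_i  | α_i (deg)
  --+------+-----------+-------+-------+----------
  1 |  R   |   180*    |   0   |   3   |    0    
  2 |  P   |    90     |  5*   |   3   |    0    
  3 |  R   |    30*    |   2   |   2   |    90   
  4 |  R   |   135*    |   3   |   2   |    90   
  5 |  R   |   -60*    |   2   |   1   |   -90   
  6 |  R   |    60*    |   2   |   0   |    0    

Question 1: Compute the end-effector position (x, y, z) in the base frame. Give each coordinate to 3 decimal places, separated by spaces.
-5.503 -4.932 11.407

after link 1: o_1 = (-3.0000, 0.0000, 0.0000)
after link 2: o_2 = (-3.0000, -3.0000, 5.0000)
after link 3: o_3 = (-2.0000, -4.7321, 7.0000)
after link 4: o_4 = (-5.3052, -5.0073, 8.4142)
after link 5: o_5 = (-4.0249, -5.4929, 10.1820)
after link 6: o_6 = (-5.5033, -4.9322, 11.4067)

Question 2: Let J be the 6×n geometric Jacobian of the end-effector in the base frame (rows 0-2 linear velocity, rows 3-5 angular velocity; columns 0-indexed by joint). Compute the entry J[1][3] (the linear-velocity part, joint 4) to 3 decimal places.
axis z_3 = (-0.8660,-0.5000,0.0000); lever o_n−o_3 = (-3.5033,-0.2001,4.4067)
cross product → J_v[:, 3] = (-2.2034,3.8163,-1.5783)
J_ω[:, 3] = z_3
entry J[1][3] = 3.8163

3.816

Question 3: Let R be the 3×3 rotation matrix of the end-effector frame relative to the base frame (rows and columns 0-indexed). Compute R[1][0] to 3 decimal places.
End-effector x-axis (col 0 of R) = (-0.0196,0.8999,-0.4356)
R[1][0] = 0.8999

0.900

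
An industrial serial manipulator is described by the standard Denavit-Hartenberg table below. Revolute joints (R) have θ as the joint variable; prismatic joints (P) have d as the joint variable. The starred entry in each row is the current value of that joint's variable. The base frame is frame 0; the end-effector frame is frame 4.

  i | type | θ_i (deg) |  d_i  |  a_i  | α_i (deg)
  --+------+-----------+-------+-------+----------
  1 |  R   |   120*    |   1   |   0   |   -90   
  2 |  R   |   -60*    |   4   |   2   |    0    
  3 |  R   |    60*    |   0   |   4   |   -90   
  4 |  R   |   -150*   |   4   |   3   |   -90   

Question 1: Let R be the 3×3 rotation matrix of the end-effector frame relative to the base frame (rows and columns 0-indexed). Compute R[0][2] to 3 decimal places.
End-effector z-axis (col 2 of R) = (-1.0000,0.0000,0.0000)
R[0][2] = -1.0000

-1.000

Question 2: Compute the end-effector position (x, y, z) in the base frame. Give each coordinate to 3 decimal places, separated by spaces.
after link 1: o_1 = (0.0000, 0.0000, 1.0000)
after link 2: o_2 = (-3.9641, -1.1340, 2.7321)
after link 3: o_3 = (-5.9641, 2.3301, 2.7321)
after link 4: o_4 = (-5.9641, -0.6699, -1.2679)

-5.964 -0.670 -1.268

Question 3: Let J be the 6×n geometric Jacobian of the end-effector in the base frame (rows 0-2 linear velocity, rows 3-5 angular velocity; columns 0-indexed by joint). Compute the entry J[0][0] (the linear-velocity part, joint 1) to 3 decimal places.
axis z_0 = ẑ; lever o_n−o_0 = (-5.9641,-0.6699,-1.2679)
cross product → J_v[:, 0] = (0.6699,-5.9641,0.0000)
J_ω[:, 0] = z_0
entry J[0][0] = 0.6699

0.670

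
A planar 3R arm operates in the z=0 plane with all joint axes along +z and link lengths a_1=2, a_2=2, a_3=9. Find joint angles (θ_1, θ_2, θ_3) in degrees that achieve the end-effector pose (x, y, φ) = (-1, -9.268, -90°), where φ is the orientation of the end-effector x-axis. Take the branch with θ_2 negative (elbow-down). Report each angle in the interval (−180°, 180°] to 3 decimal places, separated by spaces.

-89.997 -150.000 149.997

wrist centre = target − a_3·(cos φ, sin φ) = (-1.0000, -0.2680)
cos θ_2 = (1.0718−2²−2²)/(2·2·2) = -0.8660; θ_2 = -149.9996° (elbow-down)
β = atan2(-0.2680,-1.0000) = -164.9973°; ψ = atan2(-1.0000,0.2680) = -74.9998°
θ_1 = β − ψ = -89.9975°
θ_3 = φ − θ_1 − θ_2 = 149.9971° (wrapped to (-180°,180°])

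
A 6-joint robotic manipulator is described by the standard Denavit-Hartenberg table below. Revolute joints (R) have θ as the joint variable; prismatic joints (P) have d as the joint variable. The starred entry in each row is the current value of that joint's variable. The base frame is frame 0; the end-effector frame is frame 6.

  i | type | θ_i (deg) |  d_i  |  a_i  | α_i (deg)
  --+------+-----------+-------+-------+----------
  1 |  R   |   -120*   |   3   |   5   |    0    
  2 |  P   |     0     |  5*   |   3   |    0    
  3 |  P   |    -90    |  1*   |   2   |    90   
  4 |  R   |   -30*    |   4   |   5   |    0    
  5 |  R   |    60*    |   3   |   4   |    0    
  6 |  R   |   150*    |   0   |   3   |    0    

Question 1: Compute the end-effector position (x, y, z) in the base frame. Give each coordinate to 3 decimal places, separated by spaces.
after link 1: o_1 = (-2.5000, -4.3301, 3.0000)
after link 2: o_2 = (-4.0000, -6.9282, 8.0000)
after link 3: o_3 = (-5.7321, -5.9282, 9.0000)
after link 4: o_4 = (-7.4821, -0.2990, 6.5000)
after link 5: o_5 = (-8.9821, 4.0311, 8.5000)
after link 6: o_6 = (-6.3840, 2.5311, 8.5000)

-6.384 2.531 8.500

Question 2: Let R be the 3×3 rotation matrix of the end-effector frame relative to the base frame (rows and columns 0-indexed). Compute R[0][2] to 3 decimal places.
0.500

End-effector z-axis (col 2 of R) = (0.5000,0.8660,0.0000)
R[0][2] = 0.5000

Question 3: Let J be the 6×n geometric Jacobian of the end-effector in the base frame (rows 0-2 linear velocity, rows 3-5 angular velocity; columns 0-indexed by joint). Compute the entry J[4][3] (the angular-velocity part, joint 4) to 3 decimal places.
0.866

axis z_3 = (0.5000,0.8660,0.0000); lever o_n−o_3 = (-0.6519,8.4593,-0.5000)
cross product → J_v[:, 3] = (-0.4330,0.2500,4.7942)
J_ω[:, 3] = z_3
entry J[4][3] = 0.8660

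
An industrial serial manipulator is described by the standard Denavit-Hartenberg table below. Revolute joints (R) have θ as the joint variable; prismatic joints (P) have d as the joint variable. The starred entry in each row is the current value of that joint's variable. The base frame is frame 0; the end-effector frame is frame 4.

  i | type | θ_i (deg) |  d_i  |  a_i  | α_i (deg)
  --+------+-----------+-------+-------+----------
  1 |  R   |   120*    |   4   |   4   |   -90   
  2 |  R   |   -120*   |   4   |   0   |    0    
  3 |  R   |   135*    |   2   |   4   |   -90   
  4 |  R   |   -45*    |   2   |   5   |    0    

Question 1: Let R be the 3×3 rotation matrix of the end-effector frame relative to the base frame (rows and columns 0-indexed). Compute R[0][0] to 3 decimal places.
-0.954

End-effector x-axis (col 0 of R) = (-0.9539,0.2380,-0.1830)
R[0][0] = -0.9539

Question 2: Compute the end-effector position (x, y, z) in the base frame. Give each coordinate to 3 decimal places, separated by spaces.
after link 1: o_1 = (-2.0000, 3.4641, 4.0000)
after link 2: o_2 = (-5.4641, 1.4641, 4.0000)
after link 3: o_3 = (-9.1280, 3.8102, 2.9647)
after link 4: o_4 = (-13.6386, 4.5516, 0.1178)

-13.639 4.552 0.118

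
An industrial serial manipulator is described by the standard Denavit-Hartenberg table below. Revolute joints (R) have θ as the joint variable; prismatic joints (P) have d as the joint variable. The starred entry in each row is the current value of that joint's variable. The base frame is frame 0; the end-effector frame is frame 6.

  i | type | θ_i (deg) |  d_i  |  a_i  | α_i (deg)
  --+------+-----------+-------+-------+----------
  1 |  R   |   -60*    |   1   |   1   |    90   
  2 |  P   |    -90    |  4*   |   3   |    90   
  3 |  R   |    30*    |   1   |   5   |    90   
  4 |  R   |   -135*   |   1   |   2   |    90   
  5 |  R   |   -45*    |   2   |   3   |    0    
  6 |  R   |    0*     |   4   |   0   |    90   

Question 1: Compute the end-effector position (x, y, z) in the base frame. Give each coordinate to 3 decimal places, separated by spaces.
after link 1: o_1 = (0.5000, -0.8660, 1.0000)
after link 2: o_2 = (-2.9641, -2.8660, -2.0000)
after link 3: o_3 = (-5.6292, -3.2500, -6.3301)
after link 4: o_4 = (-3.5597, -3.6882, -5.6054)
after link 5: o_5 = (-3.8459, -3.9525, -2.0209)
after link 6: o_6 = (-4.0354, -0.7959, 0.4286)

-4.035 -0.796 0.429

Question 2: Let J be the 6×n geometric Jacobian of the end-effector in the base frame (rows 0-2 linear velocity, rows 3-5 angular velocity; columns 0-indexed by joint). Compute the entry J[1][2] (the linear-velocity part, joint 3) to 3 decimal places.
axis z_2 = (-0.5000,0.8660,-0.0000); lever o_n−o_2 = (-1.0713,2.0701,2.4286)
cross product → J_v[:, 2] = (2.1032,1.2143,-0.1073)
J_ω[:, 2] = z_2
entry J[1][2] = 1.2143

1.214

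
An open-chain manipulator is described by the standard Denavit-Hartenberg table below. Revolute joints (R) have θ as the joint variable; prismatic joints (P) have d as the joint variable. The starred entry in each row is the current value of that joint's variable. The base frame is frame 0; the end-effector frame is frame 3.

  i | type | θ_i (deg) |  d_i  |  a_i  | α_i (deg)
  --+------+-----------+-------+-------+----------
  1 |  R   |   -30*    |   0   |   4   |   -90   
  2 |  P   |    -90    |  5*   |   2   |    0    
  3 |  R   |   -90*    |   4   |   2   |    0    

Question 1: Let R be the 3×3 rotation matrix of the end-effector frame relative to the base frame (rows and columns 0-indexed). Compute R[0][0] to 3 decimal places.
-0.866

End-effector x-axis (col 0 of R) = (-0.8660,0.5000,0.0000)
R[0][0] = -0.8660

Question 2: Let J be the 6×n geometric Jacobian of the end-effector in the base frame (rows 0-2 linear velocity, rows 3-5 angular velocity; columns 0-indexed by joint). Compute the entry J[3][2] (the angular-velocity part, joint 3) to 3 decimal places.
0.500

axis z_2 = (0.5000,0.8660,0.0000); lever o_n−o_2 = (0.2679,4.4641,0.0000)
cross product → J_v[:, 2] = (0.0000,-0.0000,2.0000)
J_ω[:, 2] = z_2
entry J[3][2] = 0.5000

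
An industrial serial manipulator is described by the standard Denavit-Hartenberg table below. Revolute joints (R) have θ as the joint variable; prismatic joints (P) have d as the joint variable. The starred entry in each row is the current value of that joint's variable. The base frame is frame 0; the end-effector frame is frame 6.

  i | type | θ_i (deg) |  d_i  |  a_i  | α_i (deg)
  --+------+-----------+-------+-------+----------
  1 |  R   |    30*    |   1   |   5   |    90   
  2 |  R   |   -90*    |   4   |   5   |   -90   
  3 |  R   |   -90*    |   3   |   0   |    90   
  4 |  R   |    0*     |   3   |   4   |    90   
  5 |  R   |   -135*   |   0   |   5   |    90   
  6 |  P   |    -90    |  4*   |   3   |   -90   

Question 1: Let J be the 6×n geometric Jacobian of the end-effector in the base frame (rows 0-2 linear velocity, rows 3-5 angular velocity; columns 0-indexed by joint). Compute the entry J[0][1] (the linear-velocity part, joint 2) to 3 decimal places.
axis z_1 = (0.5000,-0.8660,0.0000); lever o_n−o_1 = (6.0142,1.5831,-2.7071)
cross product → J_v[:, 1] = (2.3444,1.3536,6.0000)
J_ω[:, 1] = z_1
entry J[0][1] = 2.3444

2.344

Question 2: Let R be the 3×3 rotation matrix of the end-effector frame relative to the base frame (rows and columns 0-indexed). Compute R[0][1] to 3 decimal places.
End-effector y-axis (col 1 of R) = (0.3536,-0.6124,-0.7071)
R[0][1] = 0.3536

0.354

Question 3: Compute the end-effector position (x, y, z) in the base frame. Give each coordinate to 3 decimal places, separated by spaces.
10.344 4.083 -1.707

after link 1: o_1 = (4.3301, 2.5000, 1.0000)
after link 2: o_2 = (6.3301, -0.9641, -4.0000)
after link 3: o_3 = (8.9282, 0.5359, -4.0000)
after link 4: o_4 = (10.9282, -2.9282, -1.0000)
after link 5: o_5 = (9.1604, 0.1337, -4.5355)
after link 6: o_6 = (10.3443, 4.0831, -1.7071)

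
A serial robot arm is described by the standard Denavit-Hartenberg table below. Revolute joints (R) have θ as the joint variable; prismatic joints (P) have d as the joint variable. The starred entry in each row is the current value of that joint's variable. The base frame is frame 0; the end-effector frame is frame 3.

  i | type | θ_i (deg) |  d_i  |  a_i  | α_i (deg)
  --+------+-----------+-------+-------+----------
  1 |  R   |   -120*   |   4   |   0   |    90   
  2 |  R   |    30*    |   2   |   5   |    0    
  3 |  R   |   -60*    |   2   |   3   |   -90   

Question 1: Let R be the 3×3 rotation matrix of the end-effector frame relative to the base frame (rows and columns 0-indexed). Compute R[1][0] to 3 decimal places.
-0.750

End-effector x-axis (col 0 of R) = (-0.4330,-0.7500,-0.5000)
R[1][0] = -0.7500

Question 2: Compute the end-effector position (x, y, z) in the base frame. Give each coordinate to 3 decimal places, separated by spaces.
after link 1: o_1 = (0.0000, 0.0000, 4.0000)
after link 2: o_2 = (-3.8971, -2.7500, 6.5000)
after link 3: o_3 = (-6.9282, -4.0000, 5.0000)

-6.928 -4.000 5.000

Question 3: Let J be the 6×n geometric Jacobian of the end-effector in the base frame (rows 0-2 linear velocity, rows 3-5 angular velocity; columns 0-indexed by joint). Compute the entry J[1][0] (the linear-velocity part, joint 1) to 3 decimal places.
-6.928

axis z_0 = ẑ; lever o_n−o_0 = (-6.9282,-4.0000,5.0000)
cross product → J_v[:, 0] = (4.0000,-6.9282,0.0000)
J_ω[:, 0] = z_0
entry J[1][0] = -6.9282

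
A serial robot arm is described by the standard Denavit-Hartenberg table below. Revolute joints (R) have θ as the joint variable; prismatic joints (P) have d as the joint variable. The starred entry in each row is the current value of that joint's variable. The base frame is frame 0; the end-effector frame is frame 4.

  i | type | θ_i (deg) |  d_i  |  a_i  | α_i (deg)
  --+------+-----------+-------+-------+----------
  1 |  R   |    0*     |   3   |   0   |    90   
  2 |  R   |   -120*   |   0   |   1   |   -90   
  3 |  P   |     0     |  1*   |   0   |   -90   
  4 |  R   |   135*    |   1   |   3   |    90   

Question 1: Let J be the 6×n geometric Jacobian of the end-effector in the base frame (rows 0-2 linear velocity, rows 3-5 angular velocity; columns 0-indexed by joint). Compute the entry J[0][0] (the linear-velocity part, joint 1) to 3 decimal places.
axis z_0 = ẑ; lever o_n−o_0 = (-0.4104,1.0000,4.5318)
cross product → J_v[:, 0] = (-1.0000,-0.4104,0.0000)
J_ω[:, 0] = z_0
entry J[0][0] = -1.0000

-1.000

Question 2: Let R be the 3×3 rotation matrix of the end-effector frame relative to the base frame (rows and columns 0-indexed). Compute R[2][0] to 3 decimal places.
0.966

End-effector x-axis (col 0 of R) = (-0.2588,0.0000,0.9659)
R[2][0] = 0.9659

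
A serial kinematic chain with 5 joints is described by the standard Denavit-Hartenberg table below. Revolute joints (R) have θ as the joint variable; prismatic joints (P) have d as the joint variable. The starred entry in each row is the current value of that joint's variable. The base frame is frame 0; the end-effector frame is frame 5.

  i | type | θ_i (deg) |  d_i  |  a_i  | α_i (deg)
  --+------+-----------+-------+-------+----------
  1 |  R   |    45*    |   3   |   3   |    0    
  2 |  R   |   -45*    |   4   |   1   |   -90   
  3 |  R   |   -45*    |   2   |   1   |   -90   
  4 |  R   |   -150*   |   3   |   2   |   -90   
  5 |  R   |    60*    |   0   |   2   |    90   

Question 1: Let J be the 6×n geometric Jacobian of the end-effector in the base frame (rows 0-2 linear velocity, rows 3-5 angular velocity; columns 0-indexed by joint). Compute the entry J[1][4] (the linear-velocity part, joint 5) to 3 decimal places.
-0.866

axis z_4 = (0.3536,0.8660,0.3536); lever o_n−o_4 = (-1.8371,0.5000,0.6124)
cross product → J_v[:, 4] = (0.3536,-0.8660,1.7678)
J_ω[:, 4] = z_4
entry J[1][4] = -0.8660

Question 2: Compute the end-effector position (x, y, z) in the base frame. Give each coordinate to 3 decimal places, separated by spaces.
after link 1: o_1 = (2.1213, 2.1213, 3.0000)
after link 2: o_2 = (3.1213, 2.1213, 7.0000)
after link 3: o_3 = (3.8284, 4.1213, 7.7071)
after link 4: o_4 = (4.7250, 5.1213, 4.3610)
after link 5: o_5 = (2.8879, 5.6213, 4.9734)

2.888 5.621 4.973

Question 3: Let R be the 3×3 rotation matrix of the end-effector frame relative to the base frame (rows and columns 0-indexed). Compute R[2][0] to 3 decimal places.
End-effector x-axis (col 0 of R) = (-0.9186,0.2500,0.3062)
R[2][0] = 0.3062

0.306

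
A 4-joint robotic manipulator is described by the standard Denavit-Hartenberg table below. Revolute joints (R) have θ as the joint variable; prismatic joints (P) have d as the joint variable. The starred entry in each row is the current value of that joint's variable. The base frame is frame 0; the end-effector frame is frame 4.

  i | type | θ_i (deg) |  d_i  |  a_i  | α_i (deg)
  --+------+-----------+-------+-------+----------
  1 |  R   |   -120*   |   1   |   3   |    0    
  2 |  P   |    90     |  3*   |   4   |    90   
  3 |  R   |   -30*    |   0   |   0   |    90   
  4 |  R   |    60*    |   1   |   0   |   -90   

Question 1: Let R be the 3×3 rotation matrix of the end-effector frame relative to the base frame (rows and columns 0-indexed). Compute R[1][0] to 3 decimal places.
End-effector x-axis (col 0 of R) = (-0.0580,-0.9665,-0.2500)
R[1][0] = -0.9665

-0.967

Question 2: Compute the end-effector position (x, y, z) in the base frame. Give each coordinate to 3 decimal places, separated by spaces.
after link 1: o_1 = (-1.5000, -2.5981, 1.0000)
after link 2: o_2 = (1.9641, -4.5981, 4.0000)
after link 3: o_3 = (1.9641, -4.5981, 4.0000)
after link 4: o_4 = (1.5311, -4.3481, 3.1340)

1.531 -4.348 3.134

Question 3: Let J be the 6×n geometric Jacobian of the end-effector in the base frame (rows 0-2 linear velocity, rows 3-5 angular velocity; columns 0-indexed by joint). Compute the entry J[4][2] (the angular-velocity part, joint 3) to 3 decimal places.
axis z_2 = (-0.5000,-0.8660,0.0000); lever o_n−o_2 = (-0.4330,0.2500,-0.8660)
cross product → J_v[:, 2] = (0.7500,-0.4330,-0.5000)
J_ω[:, 2] = z_2
entry J[4][2] = -0.8660

-0.866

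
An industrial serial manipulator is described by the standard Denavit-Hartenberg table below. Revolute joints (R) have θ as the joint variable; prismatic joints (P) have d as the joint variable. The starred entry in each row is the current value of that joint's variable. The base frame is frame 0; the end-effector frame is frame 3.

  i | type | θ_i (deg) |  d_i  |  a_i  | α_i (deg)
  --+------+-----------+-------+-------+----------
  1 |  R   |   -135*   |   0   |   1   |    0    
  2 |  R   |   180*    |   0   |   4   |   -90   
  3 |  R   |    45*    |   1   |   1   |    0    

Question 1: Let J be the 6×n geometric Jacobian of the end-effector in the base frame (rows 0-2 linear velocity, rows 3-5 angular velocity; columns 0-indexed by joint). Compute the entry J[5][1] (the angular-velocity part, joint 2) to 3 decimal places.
1.000

axis z_1 = (0.0000,0.0000,1.0000); lever o_n−o_1 = (2.6213,4.0355,-0.7071)
cross product → J_v[:, 1] = (-4.0355,2.6213,0.0000)
J_ω[:, 1] = z_1
entry J[5][1] = 1.0000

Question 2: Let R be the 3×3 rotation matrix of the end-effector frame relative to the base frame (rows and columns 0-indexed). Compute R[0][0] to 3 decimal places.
0.500

End-effector x-axis (col 0 of R) = (0.5000,0.5000,-0.7071)
R[0][0] = 0.5000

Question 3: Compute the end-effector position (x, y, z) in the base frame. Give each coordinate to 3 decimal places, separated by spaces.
after link 1: o_1 = (-0.7071, -0.7071, 0.0000)
after link 2: o_2 = (2.1213, 2.1213, 0.0000)
after link 3: o_3 = (1.9142, 3.3284, -0.7071)

1.914 3.328 -0.707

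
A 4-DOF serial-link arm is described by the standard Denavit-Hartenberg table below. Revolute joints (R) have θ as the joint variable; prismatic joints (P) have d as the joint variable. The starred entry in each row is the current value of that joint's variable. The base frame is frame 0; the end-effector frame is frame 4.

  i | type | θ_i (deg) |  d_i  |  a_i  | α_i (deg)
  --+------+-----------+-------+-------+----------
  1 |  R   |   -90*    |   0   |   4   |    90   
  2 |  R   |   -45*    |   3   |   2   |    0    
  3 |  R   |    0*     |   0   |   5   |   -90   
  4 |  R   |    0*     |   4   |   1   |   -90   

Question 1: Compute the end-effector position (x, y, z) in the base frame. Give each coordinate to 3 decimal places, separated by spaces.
after link 1: o_1 = (0.0000, -4.0000, 0.0000)
after link 2: o_2 = (-3.0000, -5.4142, -1.4142)
after link 3: o_3 = (-3.0000, -8.9497, -4.9497)
after link 4: o_4 = (-3.0000, -12.4853, -2.8284)

-3.000 -12.485 -2.828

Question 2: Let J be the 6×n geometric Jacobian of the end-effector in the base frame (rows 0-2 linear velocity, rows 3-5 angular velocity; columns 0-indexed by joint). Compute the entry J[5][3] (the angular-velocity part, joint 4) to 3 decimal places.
axis z_3 = (0.0000,-0.7071,0.7071); lever o_n−o_3 = (0.0000,-3.5355,2.1213)
cross product → J_v[:, 3] = (1.0000,-0.0000,-0.0000)
J_ω[:, 3] = z_3
entry J[5][3] = 0.7071

0.707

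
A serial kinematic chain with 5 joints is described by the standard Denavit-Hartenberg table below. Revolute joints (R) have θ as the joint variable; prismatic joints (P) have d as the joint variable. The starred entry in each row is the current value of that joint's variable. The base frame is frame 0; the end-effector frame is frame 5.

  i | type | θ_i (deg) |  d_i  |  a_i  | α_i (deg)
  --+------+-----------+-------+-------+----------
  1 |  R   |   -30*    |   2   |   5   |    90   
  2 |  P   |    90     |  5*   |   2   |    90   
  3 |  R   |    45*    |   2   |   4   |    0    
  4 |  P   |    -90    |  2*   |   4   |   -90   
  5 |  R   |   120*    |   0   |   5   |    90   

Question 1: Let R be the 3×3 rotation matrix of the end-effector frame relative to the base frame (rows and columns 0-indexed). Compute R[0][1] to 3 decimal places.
-0.354

End-effector y-axis (col 1 of R) = (-0.3536,-0.6124,0.7071)
R[0][1] = -0.3536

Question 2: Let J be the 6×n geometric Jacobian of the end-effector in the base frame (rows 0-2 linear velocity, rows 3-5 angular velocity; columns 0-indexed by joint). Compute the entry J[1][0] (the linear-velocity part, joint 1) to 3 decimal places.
axis z_0 = ẑ; lever o_n−o_0 = (0.6603,-8.1960,7.8891)
cross product → J_v[:, 0] = (8.1960,0.6603,-0.0000)
J_ω[:, 0] = z_0
entry J[1][0] = 0.6603

0.660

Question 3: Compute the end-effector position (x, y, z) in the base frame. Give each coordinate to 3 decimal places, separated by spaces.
0.660 -8.196 7.889

after link 1: o_1 = (4.3301, -2.5000, 2.0000)
after link 2: o_2 = (1.8301, -6.8301, 4.0000)
after link 3: o_3 = (2.1480, -10.2796, 6.8284)
after link 4: o_4 = (5.2942, -8.8301, 9.6569)
after link 5: o_5 = (0.6603, -8.1960, 7.8891)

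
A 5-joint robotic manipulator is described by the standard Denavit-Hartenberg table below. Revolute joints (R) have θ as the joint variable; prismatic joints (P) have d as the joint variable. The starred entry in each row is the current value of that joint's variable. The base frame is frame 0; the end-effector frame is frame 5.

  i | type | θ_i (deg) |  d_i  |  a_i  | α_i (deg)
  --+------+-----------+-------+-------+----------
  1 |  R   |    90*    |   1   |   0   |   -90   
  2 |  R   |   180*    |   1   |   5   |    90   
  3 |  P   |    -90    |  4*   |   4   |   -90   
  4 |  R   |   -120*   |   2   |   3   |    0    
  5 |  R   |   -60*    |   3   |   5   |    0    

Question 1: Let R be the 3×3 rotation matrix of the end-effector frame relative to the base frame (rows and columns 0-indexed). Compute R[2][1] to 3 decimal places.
End-effector y-axis (col 1 of R) = (0.0000,0.0000,-1.0000)
R[2][1] = -1.0000

-1.000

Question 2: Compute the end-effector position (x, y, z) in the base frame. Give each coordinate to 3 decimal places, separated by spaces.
-3.500 -10.000 -5.598

after link 1: o_1 = (0.0000, 0.0000, 1.0000)
after link 2: o_2 = (-1.0000, -5.0000, 1.0000)
after link 3: o_3 = (3.0000, -5.0000, -3.0000)
after link 4: o_4 = (1.5000, -7.0000, -5.5981)
after link 5: o_5 = (-3.5000, -10.0000, -5.5981)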